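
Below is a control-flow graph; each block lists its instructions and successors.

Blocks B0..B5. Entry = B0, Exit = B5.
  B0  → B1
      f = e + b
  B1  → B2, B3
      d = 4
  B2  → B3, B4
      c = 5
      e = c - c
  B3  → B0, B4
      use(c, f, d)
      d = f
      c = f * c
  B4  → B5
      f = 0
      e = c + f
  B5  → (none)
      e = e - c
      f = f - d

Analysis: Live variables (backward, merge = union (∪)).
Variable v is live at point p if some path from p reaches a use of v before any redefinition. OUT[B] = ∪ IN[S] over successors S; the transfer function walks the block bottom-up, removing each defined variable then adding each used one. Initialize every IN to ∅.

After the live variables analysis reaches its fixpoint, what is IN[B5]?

Per-block solution:
  B0:   IN={b, c, e}   OUT={b, c, e, f}
  B1:   IN={b, c, e, f}   OUT={b, c, d, e, f}
  B2:   IN={b, d, f}   OUT={b, c, d, e, f}
  B3:   IN={b, c, d, e, f}   OUT={b, c, d, e}
  B4:   IN={c, d}   OUT={c, d, e, f}
  B5:   IN={c, d, e, f}   OUT={}

B5 is the boundary node: OUT[B5] = {}
Applying B5's transfer function to that OUT value gives IN[B5] (row B5 above).

Answer: {c, d, e, f}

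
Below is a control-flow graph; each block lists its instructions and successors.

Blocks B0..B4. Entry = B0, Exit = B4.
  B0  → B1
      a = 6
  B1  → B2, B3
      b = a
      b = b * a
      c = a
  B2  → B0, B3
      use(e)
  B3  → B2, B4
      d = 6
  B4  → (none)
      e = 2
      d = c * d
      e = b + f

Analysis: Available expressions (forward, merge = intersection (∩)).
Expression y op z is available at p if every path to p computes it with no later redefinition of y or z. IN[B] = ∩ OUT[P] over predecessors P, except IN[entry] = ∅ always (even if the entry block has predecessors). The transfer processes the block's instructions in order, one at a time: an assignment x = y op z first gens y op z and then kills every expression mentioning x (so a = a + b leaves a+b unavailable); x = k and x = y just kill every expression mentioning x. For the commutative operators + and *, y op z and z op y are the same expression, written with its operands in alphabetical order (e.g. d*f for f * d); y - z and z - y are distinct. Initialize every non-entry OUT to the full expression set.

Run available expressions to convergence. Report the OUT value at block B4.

Per-block solution:
  B0:   IN={}   OUT={}
  B1:   IN={}   OUT={}
  B2:   IN={}   OUT={}
  B3:   IN={}   OUT={}
  B4:   IN={}   OUT={b+f}

Merge at B4: IN[B4] = OUT[B3] = {}
Applying B4's transfer function to that IN value gives OUT[B4] (row B4 above).

Answer: {b+f}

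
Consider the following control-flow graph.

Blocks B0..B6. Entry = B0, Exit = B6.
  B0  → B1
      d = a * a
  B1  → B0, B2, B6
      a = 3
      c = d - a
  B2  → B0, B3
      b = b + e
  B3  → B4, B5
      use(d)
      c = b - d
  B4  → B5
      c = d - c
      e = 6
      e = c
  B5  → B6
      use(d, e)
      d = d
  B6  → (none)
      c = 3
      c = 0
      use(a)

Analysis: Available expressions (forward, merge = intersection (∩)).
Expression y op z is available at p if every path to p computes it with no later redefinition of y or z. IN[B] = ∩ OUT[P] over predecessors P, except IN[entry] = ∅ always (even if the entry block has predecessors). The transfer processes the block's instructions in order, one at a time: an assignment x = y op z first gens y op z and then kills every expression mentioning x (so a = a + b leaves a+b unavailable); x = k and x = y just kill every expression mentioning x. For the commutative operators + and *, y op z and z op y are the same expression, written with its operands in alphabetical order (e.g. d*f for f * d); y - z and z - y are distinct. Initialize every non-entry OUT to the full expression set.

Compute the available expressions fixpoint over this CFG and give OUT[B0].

Answer: {a*a}

Derivation:
Fixpoint table:
  B0: | IN={} | OUT={a*a}
  B1: | IN={a*a} | OUT={d-a}
  B2: | IN={d-a} | OUT={d-a}
  B3: | IN={d-a} | OUT={b-d, d-a}
  B4: | IN={b-d, d-a} | OUT={b-d, d-a}
  B5: | IN={b-d, d-a} | OUT={}
  B6: | IN={} | OUT={}

Merge at B0 (entry node, so the boundary value {} is joined with the incoming edge(s)): IN[B0] = {} ∩ OUT[B1] ∩ OUT[B2] = {}
Applying B0's transfer function to that IN value gives OUT[B0] (row B0 above).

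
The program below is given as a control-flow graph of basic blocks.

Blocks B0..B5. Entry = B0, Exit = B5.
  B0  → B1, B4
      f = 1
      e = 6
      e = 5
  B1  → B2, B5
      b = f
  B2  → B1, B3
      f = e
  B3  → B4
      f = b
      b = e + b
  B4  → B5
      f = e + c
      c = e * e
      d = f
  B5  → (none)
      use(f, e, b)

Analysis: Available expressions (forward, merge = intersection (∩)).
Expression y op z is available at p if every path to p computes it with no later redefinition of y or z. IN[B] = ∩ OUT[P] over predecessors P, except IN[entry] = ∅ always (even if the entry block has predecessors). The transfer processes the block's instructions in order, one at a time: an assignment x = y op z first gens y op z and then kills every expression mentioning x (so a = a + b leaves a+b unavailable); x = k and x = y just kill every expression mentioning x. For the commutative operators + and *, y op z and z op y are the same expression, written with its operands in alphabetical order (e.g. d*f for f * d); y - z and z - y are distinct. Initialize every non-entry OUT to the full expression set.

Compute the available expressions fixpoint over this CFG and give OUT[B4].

Converged values:
  B0:   IN={}   OUT={}
  B1:   IN={}   OUT={}
  B2:   IN={}   OUT={}
  B3:   IN={}   OUT={}
  B4:   IN={}   OUT={e*e}
  B5:   IN={}   OUT={}

Merge at B4: IN[B4] = OUT[B0] ∩ OUT[B3] = {}
Applying B4's transfer function to that IN value gives OUT[B4] (row B4 above).

Answer: {e*e}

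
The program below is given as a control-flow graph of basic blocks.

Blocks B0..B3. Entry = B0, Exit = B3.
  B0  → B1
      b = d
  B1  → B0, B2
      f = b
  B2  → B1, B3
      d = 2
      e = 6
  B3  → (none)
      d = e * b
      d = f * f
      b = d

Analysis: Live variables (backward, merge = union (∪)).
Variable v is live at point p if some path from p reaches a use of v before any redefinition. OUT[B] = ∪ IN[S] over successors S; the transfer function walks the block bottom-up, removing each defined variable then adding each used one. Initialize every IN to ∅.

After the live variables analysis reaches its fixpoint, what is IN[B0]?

Answer: {d}

Derivation:
Fixpoint table:
  B0: | IN={d} | OUT={b, d}
  B1: | IN={b, d} | OUT={b, d, f}
  B2: | IN={b, f} | OUT={b, d, e, f}
  B3: | IN={b, e, f} | OUT={}

Merge at B0: OUT[B0] = IN[B1] = {b, d}
Applying B0's transfer function to that OUT value gives IN[B0] (row B0 above).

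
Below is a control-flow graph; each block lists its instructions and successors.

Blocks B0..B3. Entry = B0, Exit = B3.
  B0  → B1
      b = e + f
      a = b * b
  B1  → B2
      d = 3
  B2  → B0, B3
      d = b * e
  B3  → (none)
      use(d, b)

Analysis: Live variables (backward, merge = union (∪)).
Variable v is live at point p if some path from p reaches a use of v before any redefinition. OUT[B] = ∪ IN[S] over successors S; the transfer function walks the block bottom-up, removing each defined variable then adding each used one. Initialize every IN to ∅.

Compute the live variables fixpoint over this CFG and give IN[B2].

Fixpoint table:
  B0: | IN={e, f} | OUT={b, e, f}
  B1: | IN={b, e, f} | OUT={b, e, f}
  B2: | IN={b, e, f} | OUT={b, d, e, f}
  B3: | IN={b, d} | OUT={}

Merge at B2: OUT[B2] = IN[B0] ⊔ IN[B3] = {b, d, e, f}
Applying B2's transfer function to that OUT value gives IN[B2] (row B2 above).

Answer: {b, e, f}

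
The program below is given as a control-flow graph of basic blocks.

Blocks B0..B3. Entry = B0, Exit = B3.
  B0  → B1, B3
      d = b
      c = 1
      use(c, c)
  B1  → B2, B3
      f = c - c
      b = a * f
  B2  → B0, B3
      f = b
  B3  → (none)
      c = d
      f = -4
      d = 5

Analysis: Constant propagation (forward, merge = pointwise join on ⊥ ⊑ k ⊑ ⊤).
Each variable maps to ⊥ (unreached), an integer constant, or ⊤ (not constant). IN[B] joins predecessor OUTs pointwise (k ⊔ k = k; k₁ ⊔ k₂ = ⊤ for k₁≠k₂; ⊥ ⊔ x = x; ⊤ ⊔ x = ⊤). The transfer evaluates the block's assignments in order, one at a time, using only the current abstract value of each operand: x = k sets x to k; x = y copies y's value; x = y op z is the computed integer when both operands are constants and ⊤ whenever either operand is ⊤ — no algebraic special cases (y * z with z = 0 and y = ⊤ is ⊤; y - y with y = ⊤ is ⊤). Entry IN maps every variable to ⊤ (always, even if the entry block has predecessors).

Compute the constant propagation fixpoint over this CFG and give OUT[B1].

Answer: {a: ⊤, b: ⊤, c: 1, d: ⊤, e: ⊤, f: 0}

Trace:
Fixpoint table:
  B0:   IN=(all ⊤)   OUT={c:1; rest ⊤}
  B1:   IN={c:1; rest ⊤}   OUT={c:1, f:0; rest ⊤}
  B2:   IN={c:1, f:0; rest ⊤}   OUT={c:1; rest ⊤}
  B3:   IN={c:1; rest ⊤}   OUT={d:5, f:-4; rest ⊤}

Merge at B1: IN[B1] = OUT[B0] = {a: ⊤, b: ⊤, c: 1, d: ⊤, e: ⊤, f: ⊤}
Applying B1's transfer function to that IN value gives OUT[B1] (row B1 above).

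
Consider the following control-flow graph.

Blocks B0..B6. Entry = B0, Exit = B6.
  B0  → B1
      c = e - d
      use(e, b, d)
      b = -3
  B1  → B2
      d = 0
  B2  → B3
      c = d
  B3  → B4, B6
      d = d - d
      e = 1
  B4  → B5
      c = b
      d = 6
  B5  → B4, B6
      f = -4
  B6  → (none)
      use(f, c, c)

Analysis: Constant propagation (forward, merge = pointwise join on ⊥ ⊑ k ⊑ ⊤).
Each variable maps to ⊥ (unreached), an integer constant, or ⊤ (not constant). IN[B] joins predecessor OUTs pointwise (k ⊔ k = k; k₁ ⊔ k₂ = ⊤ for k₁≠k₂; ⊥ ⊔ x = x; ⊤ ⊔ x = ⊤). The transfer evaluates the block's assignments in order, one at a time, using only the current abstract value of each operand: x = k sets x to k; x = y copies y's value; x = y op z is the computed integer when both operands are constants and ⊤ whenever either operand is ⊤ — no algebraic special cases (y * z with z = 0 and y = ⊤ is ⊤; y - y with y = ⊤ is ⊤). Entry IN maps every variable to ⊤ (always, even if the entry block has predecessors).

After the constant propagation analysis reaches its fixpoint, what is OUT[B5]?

Per-block solution:
  B0:  IN=(all ⊤)  OUT={b:-3; rest ⊤}
  B1:  IN={b:-3; rest ⊤}  OUT={b:-3, d:0; rest ⊤}
  B2:  IN={b:-3, d:0; rest ⊤}  OUT={b:-3, c:0, d:0; rest ⊤}
  B3:  IN={b:-3, c:0, d:0; rest ⊤}  OUT={b:-3, c:0, d:0, e:1; rest ⊤}
  B4:  IN={b:-3, e:1; rest ⊤}  OUT={b:-3, c:-3, d:6, e:1; rest ⊤}
  B5:  IN={b:-3, c:-3, d:6, e:1; rest ⊤}  OUT={b:-3, c:-3, d:6, e:1, f:-4; rest ⊤}
  B6:  IN={b:-3, e:1; rest ⊤}  OUT={b:-3, e:1; rest ⊤}

Merge at B5: IN[B5] = OUT[B4] = {a: ⊤, b: -3, c: -3, d: 6, e: 1, f: ⊤}
Applying B5's transfer function to that IN value gives OUT[B5] (row B5 above).

Answer: {a: ⊤, b: -3, c: -3, d: 6, e: 1, f: -4}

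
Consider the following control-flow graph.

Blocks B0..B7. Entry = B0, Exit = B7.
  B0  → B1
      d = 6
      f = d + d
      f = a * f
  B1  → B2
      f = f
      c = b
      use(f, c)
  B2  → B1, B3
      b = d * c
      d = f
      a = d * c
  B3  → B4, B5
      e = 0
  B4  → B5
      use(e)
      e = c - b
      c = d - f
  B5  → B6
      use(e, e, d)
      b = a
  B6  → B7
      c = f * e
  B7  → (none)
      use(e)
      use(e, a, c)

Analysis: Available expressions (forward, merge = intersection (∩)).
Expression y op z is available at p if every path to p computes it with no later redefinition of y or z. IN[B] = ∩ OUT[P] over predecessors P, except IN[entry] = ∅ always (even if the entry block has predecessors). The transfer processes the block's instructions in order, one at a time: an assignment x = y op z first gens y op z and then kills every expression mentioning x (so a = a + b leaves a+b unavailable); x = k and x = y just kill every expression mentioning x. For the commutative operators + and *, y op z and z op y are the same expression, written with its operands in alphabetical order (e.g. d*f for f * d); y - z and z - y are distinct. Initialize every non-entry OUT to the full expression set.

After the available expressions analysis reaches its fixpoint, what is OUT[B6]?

Fixpoint table:
  B0: | IN={} | OUT={d+d}
  B1: | IN={} | OUT={}
  B2: | IN={} | OUT={c*d}
  B3: | IN={c*d} | OUT={c*d}
  B4: | IN={c*d} | OUT={d-f}
  B5: | IN={} | OUT={}
  B6: | IN={} | OUT={e*f}
  B7: | IN={e*f} | OUT={e*f}

Merge at B6: IN[B6] = OUT[B5] = {}
Applying B6's transfer function to that IN value gives OUT[B6] (row B6 above).

Answer: {e*f}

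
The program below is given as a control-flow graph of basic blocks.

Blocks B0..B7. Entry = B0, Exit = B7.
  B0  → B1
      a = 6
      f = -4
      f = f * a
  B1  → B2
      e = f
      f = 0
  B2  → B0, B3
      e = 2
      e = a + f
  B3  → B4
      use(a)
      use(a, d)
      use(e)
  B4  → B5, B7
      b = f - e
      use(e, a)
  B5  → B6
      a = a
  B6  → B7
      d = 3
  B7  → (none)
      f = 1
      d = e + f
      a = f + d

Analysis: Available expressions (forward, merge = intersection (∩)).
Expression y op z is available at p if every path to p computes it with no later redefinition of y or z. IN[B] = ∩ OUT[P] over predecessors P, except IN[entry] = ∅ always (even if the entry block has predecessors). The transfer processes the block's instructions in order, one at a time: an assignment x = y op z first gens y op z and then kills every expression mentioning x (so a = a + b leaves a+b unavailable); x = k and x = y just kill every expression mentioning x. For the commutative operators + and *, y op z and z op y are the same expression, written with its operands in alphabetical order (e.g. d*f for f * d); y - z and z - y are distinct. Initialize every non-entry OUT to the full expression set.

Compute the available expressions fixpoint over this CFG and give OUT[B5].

Answer: {f-e}

Working:
Converged values:
  B0:  IN={}  OUT={}
  B1:  IN={}  OUT={}
  B2:  IN={}  OUT={a+f}
  B3:  IN={a+f}  OUT={a+f}
  B4:  IN={a+f}  OUT={a+f, f-e}
  B5:  IN={a+f, f-e}  OUT={f-e}
  B6:  IN={f-e}  OUT={f-e}
  B7:  IN={f-e}  OUT={d+f, e+f}

Merge at B5: IN[B5] = OUT[B4] = {a+f, f-e}
Applying B5's transfer function to that IN value gives OUT[B5] (row B5 above).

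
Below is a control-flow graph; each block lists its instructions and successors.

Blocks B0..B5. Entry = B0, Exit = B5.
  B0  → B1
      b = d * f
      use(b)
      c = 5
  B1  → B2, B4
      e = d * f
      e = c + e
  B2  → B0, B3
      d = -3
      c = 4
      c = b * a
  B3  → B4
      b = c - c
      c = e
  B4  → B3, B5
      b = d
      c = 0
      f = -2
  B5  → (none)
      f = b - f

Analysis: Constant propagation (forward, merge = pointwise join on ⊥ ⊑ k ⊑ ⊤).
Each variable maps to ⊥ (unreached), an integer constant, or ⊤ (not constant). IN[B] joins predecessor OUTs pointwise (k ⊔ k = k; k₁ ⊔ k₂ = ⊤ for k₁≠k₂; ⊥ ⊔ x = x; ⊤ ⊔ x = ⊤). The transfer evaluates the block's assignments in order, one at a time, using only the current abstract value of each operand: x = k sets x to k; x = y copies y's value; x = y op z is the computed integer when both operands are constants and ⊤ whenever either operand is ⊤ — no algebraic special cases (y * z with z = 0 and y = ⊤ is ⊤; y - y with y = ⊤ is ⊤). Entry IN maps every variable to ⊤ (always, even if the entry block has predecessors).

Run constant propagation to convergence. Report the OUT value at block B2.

Answer: {a: ⊤, b: ⊤, c: ⊤, d: -3, e: ⊤, f: ⊤}

Working:
Fixpoint table:
  B0: | IN=(all ⊤) | OUT={c:5; rest ⊤}
  B1: | IN={c:5; rest ⊤} | OUT={c:5; rest ⊤}
  B2: | IN={c:5; rest ⊤} | OUT={d:-3; rest ⊤}
  B3: | IN=(all ⊤) | OUT=(all ⊤)
  B4: | IN=(all ⊤) | OUT={c:0, f:-2; rest ⊤}
  B5: | IN={c:0, f:-2; rest ⊤} | OUT={c:0; rest ⊤}

Merge at B2: IN[B2] = OUT[B1] = {a: ⊤, b: ⊤, c: 5, d: ⊤, e: ⊤, f: ⊤}
Applying B2's transfer function to that IN value gives OUT[B2] (row B2 above).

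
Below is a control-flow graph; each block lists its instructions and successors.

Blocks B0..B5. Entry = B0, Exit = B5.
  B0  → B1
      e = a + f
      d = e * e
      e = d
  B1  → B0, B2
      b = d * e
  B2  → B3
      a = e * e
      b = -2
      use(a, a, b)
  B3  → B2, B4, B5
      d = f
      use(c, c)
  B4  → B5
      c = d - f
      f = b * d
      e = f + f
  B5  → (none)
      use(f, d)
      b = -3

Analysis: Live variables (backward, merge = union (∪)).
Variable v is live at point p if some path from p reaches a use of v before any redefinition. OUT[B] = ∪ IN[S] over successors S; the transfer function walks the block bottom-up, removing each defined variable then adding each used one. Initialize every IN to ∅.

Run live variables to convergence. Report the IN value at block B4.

Per-block solution:
  B0: | IN={a, c, f} | OUT={a, c, d, e, f}
  B1: | IN={a, c, d, e, f} | OUT={a, c, e, f}
  B2: | IN={c, e, f} | OUT={b, c, e, f}
  B3: | IN={b, c, e, f} | OUT={b, c, d, e, f}
  B4: | IN={b, d, f} | OUT={d, f}
  B5: | IN={d, f} | OUT={}

Merge at B4: OUT[B4] = IN[B5] = {d, f}
Applying B4's transfer function to that OUT value gives IN[B4] (row B4 above).

Answer: {b, d, f}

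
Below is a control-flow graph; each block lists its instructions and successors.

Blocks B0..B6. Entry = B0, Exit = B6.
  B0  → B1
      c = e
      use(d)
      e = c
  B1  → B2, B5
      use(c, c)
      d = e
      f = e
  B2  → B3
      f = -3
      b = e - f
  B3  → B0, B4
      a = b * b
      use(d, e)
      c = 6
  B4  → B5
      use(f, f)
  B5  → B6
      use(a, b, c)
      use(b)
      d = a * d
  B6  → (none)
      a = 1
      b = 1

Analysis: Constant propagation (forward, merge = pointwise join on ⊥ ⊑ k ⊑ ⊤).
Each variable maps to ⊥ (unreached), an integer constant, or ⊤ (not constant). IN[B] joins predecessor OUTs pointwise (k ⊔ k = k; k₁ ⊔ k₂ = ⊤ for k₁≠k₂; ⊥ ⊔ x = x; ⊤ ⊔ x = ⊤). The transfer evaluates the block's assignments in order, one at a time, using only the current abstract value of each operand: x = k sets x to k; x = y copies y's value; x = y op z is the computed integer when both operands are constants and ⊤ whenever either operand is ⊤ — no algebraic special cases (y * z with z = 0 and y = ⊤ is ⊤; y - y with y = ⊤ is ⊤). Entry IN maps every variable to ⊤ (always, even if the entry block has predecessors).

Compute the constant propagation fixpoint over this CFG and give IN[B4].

Answer: {a: ⊤, b: ⊤, c: 6, d: ⊤, e: ⊤, f: -3}

Working:
Converged values:
  B0:   IN=(all ⊤)   OUT=(all ⊤)
  B1:   IN=(all ⊤)   OUT=(all ⊤)
  B2:   IN=(all ⊤)   OUT={f:-3; rest ⊤}
  B3:   IN={f:-3; rest ⊤}   OUT={c:6, f:-3; rest ⊤}
  B4:   IN={c:6, f:-3; rest ⊤}   OUT={c:6, f:-3; rest ⊤}
  B5:   IN=(all ⊤)   OUT=(all ⊤)
  B6:   IN=(all ⊤)   OUT={a:1, b:1; rest ⊤}

Merge at B4: IN[B4] = OUT[B3] = {a: ⊤, b: ⊤, c: 6, d: ⊤, e: ⊤, f: -3}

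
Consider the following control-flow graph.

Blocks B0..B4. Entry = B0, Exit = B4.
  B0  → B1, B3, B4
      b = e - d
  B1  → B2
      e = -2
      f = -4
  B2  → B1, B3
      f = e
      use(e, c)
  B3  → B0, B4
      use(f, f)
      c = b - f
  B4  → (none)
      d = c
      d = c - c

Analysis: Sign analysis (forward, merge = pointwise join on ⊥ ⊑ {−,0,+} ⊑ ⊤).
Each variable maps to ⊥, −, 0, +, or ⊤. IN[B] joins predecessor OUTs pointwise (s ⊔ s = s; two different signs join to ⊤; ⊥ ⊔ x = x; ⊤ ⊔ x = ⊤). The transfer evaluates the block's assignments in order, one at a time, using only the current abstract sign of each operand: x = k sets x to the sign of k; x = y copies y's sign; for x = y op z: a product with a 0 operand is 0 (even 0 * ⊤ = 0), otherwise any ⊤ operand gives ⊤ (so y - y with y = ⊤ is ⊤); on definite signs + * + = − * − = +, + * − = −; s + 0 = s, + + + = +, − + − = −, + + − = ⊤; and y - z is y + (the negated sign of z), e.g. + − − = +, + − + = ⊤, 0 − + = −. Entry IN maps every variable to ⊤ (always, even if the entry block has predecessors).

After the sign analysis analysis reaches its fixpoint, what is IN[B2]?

Fixpoint table:
  B0:   IN=(all ⊤)   OUT=(all ⊤)
  B1:   IN=(all ⊤)   OUT={e:-, f:-; rest ⊤}
  B2:   IN={e:-, f:-; rest ⊤}   OUT={e:-, f:-; rest ⊤}
  B3:   IN=(all ⊤)   OUT=(all ⊤)
  B4:   IN=(all ⊤)   OUT=(all ⊤)

Merge at B2: IN[B2] = OUT[B1] = {a: ⊤, b: ⊤, c: ⊤, d: ⊤, e: -, f: -}

Answer: {a: ⊤, b: ⊤, c: ⊤, d: ⊤, e: -, f: -}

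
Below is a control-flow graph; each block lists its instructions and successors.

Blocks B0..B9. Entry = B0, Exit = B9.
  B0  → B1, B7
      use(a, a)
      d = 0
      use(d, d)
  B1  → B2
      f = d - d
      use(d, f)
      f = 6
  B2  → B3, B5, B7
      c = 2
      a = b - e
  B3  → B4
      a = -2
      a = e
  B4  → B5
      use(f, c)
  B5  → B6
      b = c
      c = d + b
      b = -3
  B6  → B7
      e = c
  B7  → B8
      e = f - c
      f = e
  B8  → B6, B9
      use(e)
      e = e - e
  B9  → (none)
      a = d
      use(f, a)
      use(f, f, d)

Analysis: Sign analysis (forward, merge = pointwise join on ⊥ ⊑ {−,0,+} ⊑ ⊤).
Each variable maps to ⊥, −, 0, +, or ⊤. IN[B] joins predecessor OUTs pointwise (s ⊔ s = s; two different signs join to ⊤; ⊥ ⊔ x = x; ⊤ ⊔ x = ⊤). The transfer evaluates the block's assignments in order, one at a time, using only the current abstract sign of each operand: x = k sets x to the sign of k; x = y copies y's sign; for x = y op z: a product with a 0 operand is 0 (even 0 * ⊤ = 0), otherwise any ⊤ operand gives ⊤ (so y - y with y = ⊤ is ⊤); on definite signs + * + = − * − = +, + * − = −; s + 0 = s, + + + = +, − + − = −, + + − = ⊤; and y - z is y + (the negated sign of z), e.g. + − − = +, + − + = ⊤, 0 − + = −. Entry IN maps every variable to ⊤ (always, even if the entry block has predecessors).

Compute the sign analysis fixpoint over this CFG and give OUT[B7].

Converged values:
  B0:  IN=(all ⊤)  OUT={d:0; rest ⊤}
  B1:  IN={d:0; rest ⊤}  OUT={d:0, f:+; rest ⊤}
  B2:  IN={d:0, f:+; rest ⊤}  OUT={c:+, d:0, f:+; rest ⊤}
  B3:  IN={c:+, d:0, f:+; rest ⊤}  OUT={c:+, d:0, f:+; rest ⊤}
  B4:  IN={c:+, d:0, f:+; rest ⊤}  OUT={c:+, d:0, f:+; rest ⊤}
  B5:  IN={c:+, d:0, f:+; rest ⊤}  OUT={b:-, c:+, d:0, f:+; rest ⊤}
  B6:  IN={d:0; rest ⊤}  OUT={d:0; rest ⊤}
  B7:  IN={d:0; rest ⊤}  OUT={d:0; rest ⊤}
  B8:  IN={d:0; rest ⊤}  OUT={d:0; rest ⊤}
  B9:  IN={d:0; rest ⊤}  OUT={a:0, d:0; rest ⊤}

Merge at B7: IN[B7] = OUT[B0] ⊔ OUT[B2] ⊔ OUT[B6] = {a: ⊤, b: ⊤, c: ⊤, d: 0, e: ⊤, f: ⊤}
Applying B7's transfer function to that IN value gives OUT[B7] (row B7 above).

Answer: {a: ⊤, b: ⊤, c: ⊤, d: 0, e: ⊤, f: ⊤}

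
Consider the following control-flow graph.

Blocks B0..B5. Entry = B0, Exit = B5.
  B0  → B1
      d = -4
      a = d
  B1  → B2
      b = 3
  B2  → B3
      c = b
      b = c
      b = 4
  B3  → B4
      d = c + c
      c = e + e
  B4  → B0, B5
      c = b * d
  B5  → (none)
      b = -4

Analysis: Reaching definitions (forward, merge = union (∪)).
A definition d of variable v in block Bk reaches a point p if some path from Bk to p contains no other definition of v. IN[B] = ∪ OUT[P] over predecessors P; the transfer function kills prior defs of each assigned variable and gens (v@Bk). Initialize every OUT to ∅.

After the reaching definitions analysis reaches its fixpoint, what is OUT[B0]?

Per-block solution:
  B0: | IN={a@B0, b@B2, c@B4, d@B3} | OUT={a@B0, b@B2, c@B4, d@B0}
  B1: | IN={a@B0, b@B2, c@B4, d@B0} | OUT={a@B0, b@B1, c@B4, d@B0}
  B2: | IN={a@B0, b@B1, c@B4, d@B0} | OUT={a@B0, b@B2, c@B2, d@B0}
  B3: | IN={a@B0, b@B2, c@B2, d@B0} | OUT={a@B0, b@B2, c@B3, d@B3}
  B4: | IN={a@B0, b@B2, c@B3, d@B3} | OUT={a@B0, b@B2, c@B4, d@B3}
  B5: | IN={a@B0, b@B2, c@B4, d@B3} | OUT={a@B0, b@B5, c@B4, d@B3}

Merge at B0 (entry node, so the boundary value {} is joined with the incoming edge(s)): IN[B0] = {} ⊔ OUT[B4] = {a@B0, b@B2, c@B4, d@B3}
Applying B0's transfer function to that IN value gives OUT[B0] (row B0 above).

Answer: {a@B0, b@B2, c@B4, d@B0}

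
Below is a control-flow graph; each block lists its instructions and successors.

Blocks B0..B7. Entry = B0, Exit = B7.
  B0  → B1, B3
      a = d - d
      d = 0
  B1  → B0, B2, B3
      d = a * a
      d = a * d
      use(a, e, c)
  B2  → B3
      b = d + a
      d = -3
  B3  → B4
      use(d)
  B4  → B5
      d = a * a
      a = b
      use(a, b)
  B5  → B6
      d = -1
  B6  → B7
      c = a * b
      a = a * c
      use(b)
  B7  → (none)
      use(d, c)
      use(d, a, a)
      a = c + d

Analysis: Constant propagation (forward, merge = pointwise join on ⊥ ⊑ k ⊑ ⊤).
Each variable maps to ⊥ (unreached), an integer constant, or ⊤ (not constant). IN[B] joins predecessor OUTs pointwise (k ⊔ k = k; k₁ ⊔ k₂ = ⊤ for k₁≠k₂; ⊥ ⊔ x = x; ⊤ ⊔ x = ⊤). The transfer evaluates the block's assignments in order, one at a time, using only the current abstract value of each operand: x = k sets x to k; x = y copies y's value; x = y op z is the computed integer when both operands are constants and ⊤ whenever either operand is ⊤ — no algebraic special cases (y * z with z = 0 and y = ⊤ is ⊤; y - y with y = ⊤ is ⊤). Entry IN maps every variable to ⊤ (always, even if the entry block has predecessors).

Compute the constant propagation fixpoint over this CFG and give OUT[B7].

Per-block solution:
  B0:   IN=(all ⊤)   OUT={d:0; rest ⊤}
  B1:   IN={d:0; rest ⊤}   OUT=(all ⊤)
  B2:   IN=(all ⊤)   OUT={d:-3; rest ⊤}
  B3:   IN=(all ⊤)   OUT=(all ⊤)
  B4:   IN=(all ⊤)   OUT=(all ⊤)
  B5:   IN=(all ⊤)   OUT={d:-1; rest ⊤}
  B6:   IN={d:-1; rest ⊤}   OUT={d:-1; rest ⊤}
  B7:   IN={d:-1; rest ⊤}   OUT={d:-1; rest ⊤}

Merge at B7: IN[B7] = OUT[B6] = {a: ⊤, b: ⊤, c: ⊤, d: -1, e: ⊤, f: ⊤}
Applying B7's transfer function to that IN value gives OUT[B7] (row B7 above).

Answer: {a: ⊤, b: ⊤, c: ⊤, d: -1, e: ⊤, f: ⊤}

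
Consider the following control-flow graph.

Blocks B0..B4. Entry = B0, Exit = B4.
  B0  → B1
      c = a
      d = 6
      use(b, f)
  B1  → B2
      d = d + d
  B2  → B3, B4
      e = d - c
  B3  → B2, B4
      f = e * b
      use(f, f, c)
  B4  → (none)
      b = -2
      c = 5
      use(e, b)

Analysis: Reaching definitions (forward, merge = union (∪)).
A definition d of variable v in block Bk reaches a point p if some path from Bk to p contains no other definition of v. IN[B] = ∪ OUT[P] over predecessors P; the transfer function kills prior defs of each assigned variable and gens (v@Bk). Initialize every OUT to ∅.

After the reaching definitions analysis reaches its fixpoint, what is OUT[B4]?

Converged values:
  B0: | IN={} | OUT={c@B0, d@B0}
  B1: | IN={c@B0, d@B0} | OUT={c@B0, d@B1}
  B2: | IN={c@B0, d@B1, e@B2, f@B3} | OUT={c@B0, d@B1, e@B2, f@B3}
  B3: | IN={c@B0, d@B1, e@B2, f@B3} | OUT={c@B0, d@B1, e@B2, f@B3}
  B4: | IN={c@B0, d@B1, e@B2, f@B3} | OUT={b@B4, c@B4, d@B1, e@B2, f@B3}

Merge at B4: IN[B4] = OUT[B2] ⊔ OUT[B3] = {c@B0, d@B1, e@B2, f@B3}
Applying B4's transfer function to that IN value gives OUT[B4] (row B4 above).

Answer: {b@B4, c@B4, d@B1, e@B2, f@B3}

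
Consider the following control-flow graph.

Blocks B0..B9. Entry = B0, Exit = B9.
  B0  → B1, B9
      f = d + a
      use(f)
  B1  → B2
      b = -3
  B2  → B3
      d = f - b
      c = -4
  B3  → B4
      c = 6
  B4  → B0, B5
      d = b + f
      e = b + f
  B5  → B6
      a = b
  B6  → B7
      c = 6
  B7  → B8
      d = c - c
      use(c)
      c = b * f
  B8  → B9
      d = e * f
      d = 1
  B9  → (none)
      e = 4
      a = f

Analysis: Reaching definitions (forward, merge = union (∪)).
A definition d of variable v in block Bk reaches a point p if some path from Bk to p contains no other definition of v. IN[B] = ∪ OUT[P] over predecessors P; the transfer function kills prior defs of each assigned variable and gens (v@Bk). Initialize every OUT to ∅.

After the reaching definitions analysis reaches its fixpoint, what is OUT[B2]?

Answer: {b@B1, c@B2, d@B2, e@B4, f@B0}

Trace:
Fixpoint table:
  B0:  IN={b@B1, c@B3, d@B4, e@B4, f@B0}  OUT={b@B1, c@B3, d@B4, e@B4, f@B0}
  B1:  IN={b@B1, c@B3, d@B4, e@B4, f@B0}  OUT={b@B1, c@B3, d@B4, e@B4, f@B0}
  B2:  IN={b@B1, c@B3, d@B4, e@B4, f@B0}  OUT={b@B1, c@B2, d@B2, e@B4, f@B0}
  B3:  IN={b@B1, c@B2, d@B2, e@B4, f@B0}  OUT={b@B1, c@B3, d@B2, e@B4, f@B0}
  B4:  IN={b@B1, c@B3, d@B2, e@B4, f@B0}  OUT={b@B1, c@B3, d@B4, e@B4, f@B0}
  B5:  IN={b@B1, c@B3, d@B4, e@B4, f@B0}  OUT={a@B5, b@B1, c@B3, d@B4, e@B4, f@B0}
  B6:  IN={a@B5, b@B1, c@B3, d@B4, e@B4, f@B0}  OUT={a@B5, b@B1, c@B6, d@B4, e@B4, f@B0}
  B7:  IN={a@B5, b@B1, c@B6, d@B4, e@B4, f@B0}  OUT={a@B5, b@B1, c@B7, d@B7, e@B4, f@B0}
  B8:  IN={a@B5, b@B1, c@B7, d@B7, e@B4, f@B0}  OUT={a@B5, b@B1, c@B7, d@B8, e@B4, f@B0}
  B9:  IN={a@B5, b@B1, c@B3, c@B7, d@B4, d@B8, e@B4, f@B0}  OUT={a@B9, b@B1, c@B3, c@B7, d@B4, d@B8, e@B9, f@B0}

Merge at B2: IN[B2] = OUT[B1] = {b@B1, c@B3, d@B4, e@B4, f@B0}
Applying B2's transfer function to that IN value gives OUT[B2] (row B2 above).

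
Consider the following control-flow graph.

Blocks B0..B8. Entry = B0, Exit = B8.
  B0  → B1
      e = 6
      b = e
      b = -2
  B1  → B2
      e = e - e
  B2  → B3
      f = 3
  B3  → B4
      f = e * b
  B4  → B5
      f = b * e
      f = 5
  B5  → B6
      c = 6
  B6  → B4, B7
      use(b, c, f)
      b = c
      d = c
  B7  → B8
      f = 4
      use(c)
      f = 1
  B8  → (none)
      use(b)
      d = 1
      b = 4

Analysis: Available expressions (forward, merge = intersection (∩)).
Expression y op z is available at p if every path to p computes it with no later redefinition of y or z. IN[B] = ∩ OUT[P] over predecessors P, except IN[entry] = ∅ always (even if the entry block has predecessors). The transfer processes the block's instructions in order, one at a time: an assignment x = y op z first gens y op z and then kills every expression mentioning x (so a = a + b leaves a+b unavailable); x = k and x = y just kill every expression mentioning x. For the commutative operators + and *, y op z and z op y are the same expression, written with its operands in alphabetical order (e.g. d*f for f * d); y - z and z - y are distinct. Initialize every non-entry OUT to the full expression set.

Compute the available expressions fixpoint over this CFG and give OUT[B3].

Answer: {b*e}

Trace:
Per-block solution:
  B0:  IN={}  OUT={}
  B1:  IN={}  OUT={}
  B2:  IN={}  OUT={}
  B3:  IN={}  OUT={b*e}
  B4:  IN={}  OUT={b*e}
  B5:  IN={b*e}  OUT={b*e}
  B6:  IN={b*e}  OUT={}
  B7:  IN={}  OUT={}
  B8:  IN={}  OUT={}

Merge at B3: IN[B3] = OUT[B2] = {}
Applying B3's transfer function to that IN value gives OUT[B3] (row B3 above).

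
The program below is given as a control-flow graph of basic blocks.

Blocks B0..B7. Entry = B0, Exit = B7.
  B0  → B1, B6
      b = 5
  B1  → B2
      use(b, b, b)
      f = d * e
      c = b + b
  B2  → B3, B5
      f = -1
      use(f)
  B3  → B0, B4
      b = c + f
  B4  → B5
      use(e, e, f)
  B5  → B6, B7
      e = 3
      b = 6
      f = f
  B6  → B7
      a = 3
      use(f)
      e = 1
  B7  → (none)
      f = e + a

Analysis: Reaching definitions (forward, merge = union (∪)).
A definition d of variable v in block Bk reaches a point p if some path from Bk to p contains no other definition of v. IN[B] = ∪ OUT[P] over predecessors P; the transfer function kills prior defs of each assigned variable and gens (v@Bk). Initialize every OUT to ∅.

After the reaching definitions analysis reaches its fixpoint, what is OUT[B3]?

Fixpoint table:
  B0:  IN={b@B3, c@B1, f@B2}  OUT={b@B0, c@B1, f@B2}
  B1:  IN={b@B0, c@B1, f@B2}  OUT={b@B0, c@B1, f@B1}
  B2:  IN={b@B0, c@B1, f@B1}  OUT={b@B0, c@B1, f@B2}
  B3:  IN={b@B0, c@B1, f@B2}  OUT={b@B3, c@B1, f@B2}
  B4:  IN={b@B3, c@B1, f@B2}  OUT={b@B3, c@B1, f@B2}
  B5:  IN={b@B0, b@B3, c@B1, f@B2}  OUT={b@B5, c@B1, e@B5, f@B5}
  B6:  IN={b@B0, b@B5, c@B1, e@B5, f@B2, f@B5}  OUT={a@B6, b@B0, b@B5, c@B1, e@B6, f@B2, f@B5}
  B7:  IN={a@B6, b@B0, b@B5, c@B1, e@B5, e@B6, f@B2, f@B5}  OUT={a@B6, b@B0, b@B5, c@B1, e@B5, e@B6, f@B7}

Merge at B3: IN[B3] = OUT[B2] = {b@B0, c@B1, f@B2}
Applying B3's transfer function to that IN value gives OUT[B3] (row B3 above).

Answer: {b@B3, c@B1, f@B2}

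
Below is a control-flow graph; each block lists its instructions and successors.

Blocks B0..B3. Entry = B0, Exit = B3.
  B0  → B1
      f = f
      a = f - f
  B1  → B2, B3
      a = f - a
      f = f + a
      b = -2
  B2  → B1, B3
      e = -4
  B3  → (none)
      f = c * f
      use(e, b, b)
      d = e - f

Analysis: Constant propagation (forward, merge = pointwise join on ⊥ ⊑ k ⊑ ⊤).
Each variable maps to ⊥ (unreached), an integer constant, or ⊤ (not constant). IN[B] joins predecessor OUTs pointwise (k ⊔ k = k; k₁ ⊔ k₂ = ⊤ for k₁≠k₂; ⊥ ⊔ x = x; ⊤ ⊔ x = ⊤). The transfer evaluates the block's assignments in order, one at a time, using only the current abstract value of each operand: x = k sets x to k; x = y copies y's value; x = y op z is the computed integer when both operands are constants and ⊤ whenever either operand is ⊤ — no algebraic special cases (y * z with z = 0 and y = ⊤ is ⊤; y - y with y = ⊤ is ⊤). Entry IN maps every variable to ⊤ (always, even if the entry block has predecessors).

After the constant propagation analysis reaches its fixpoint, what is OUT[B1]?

Fixpoint table:
  B0:  IN=(all ⊤)  OUT=(all ⊤)
  B1:  IN=(all ⊤)  OUT={b:-2; rest ⊤}
  B2:  IN={b:-2; rest ⊤}  OUT={b:-2, e:-4; rest ⊤}
  B3:  IN={b:-2; rest ⊤}  OUT={b:-2; rest ⊤}

Merge at B1: IN[B1] = OUT[B0] ⊔ OUT[B2] = {a: ⊤, b: ⊤, c: ⊤, d: ⊤, e: ⊤, f: ⊤}
Applying B1's transfer function to that IN value gives OUT[B1] (row B1 above).

Answer: {a: ⊤, b: -2, c: ⊤, d: ⊤, e: ⊤, f: ⊤}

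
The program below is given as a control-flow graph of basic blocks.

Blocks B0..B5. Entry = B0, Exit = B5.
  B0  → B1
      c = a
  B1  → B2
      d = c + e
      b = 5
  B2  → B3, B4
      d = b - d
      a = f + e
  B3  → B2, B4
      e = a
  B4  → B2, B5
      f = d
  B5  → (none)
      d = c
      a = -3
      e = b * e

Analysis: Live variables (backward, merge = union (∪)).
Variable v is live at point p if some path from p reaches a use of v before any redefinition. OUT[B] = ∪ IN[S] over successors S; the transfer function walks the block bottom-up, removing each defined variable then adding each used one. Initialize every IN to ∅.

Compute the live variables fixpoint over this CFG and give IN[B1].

Per-block solution:
  B0: | IN={a, e, f} | OUT={c, e, f}
  B1: | IN={c, e, f} | OUT={b, c, d, e, f}
  B2: | IN={b, c, d, e, f} | OUT={a, b, c, d, e, f}
  B3: | IN={a, b, c, d, f} | OUT={b, c, d, e, f}
  B4: | IN={b, c, d, e} | OUT={b, c, d, e, f}
  B5: | IN={b, c, e} | OUT={}

Merge at B1: OUT[B1] = IN[B2] = {b, c, d, e, f}
Applying B1's transfer function to that OUT value gives IN[B1] (row B1 above).

Answer: {c, e, f}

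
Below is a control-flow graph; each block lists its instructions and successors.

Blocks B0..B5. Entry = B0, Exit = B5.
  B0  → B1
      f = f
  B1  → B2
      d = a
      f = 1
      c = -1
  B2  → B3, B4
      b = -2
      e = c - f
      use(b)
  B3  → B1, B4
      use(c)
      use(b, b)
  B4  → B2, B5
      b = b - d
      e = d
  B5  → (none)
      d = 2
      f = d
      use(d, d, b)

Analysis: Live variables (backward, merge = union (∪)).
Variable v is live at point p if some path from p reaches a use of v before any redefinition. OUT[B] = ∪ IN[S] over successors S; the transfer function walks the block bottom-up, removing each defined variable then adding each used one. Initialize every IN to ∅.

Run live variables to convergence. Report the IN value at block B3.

Converged values:
  B0:  IN={a, f}  OUT={a}
  B1:  IN={a}  OUT={a, c, d, f}
  B2:  IN={a, c, d, f}  OUT={a, b, c, d, f}
  B3:  IN={a, b, c, d, f}  OUT={a, b, c, d, f}
  B4:  IN={a, b, c, d, f}  OUT={a, b, c, d, f}
  B5:  IN={b}  OUT={}

Merge at B3: OUT[B3] = IN[B1] ⊔ IN[B4] = {a, b, c, d, f}
Applying B3's transfer function to that OUT value gives IN[B3] (row B3 above).

Answer: {a, b, c, d, f}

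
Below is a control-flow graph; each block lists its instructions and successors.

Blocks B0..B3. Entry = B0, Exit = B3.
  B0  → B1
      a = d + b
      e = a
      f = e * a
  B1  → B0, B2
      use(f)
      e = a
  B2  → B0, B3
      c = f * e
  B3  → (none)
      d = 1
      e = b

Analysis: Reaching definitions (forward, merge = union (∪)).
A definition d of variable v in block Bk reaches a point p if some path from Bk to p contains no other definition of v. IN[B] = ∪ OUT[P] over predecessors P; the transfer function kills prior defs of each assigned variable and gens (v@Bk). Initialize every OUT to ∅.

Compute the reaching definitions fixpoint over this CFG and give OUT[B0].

Answer: {a@B0, c@B2, e@B0, f@B0}

Trace:
Fixpoint table:
  B0:   IN={a@B0, c@B2, e@B1, f@B0}   OUT={a@B0, c@B2, e@B0, f@B0}
  B1:   IN={a@B0, c@B2, e@B0, f@B0}   OUT={a@B0, c@B2, e@B1, f@B0}
  B2:   IN={a@B0, c@B2, e@B1, f@B0}   OUT={a@B0, c@B2, e@B1, f@B0}
  B3:   IN={a@B0, c@B2, e@B1, f@B0}   OUT={a@B0, c@B2, d@B3, e@B3, f@B0}

Merge at B0 (entry node, so the boundary value {} is joined with the incoming edge(s)): IN[B0] = {} ⊔ OUT[B1] ⊔ OUT[B2] = {a@B0, c@B2, e@B1, f@B0}
Applying B0's transfer function to that IN value gives OUT[B0] (row B0 above).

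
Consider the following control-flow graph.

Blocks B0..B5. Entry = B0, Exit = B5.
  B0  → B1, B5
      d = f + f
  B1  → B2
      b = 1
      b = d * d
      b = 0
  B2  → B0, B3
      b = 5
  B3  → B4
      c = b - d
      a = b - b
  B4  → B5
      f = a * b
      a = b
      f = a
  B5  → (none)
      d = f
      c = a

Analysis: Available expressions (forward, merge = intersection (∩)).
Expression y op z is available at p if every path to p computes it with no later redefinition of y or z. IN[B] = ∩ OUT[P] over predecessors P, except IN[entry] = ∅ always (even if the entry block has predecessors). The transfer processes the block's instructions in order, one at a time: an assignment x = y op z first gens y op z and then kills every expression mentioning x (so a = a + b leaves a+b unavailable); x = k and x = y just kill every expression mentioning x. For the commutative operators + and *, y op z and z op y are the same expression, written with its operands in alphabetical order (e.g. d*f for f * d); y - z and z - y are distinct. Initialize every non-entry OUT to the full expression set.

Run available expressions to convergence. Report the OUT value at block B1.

Answer: {d*d, f+f}

Working:
Per-block solution:
  B0:   IN={}   OUT={f+f}
  B1:   IN={f+f}   OUT={d*d, f+f}
  B2:   IN={d*d, f+f}   OUT={d*d, f+f}
  B3:   IN={d*d, f+f}   OUT={b-b, b-d, d*d, f+f}
  B4:   IN={b-b, b-d, d*d, f+f}   OUT={b-b, b-d, d*d}
  B5:   IN={}   OUT={}

Merge at B1: IN[B1] = OUT[B0] = {f+f}
Applying B1's transfer function to that IN value gives OUT[B1] (row B1 above).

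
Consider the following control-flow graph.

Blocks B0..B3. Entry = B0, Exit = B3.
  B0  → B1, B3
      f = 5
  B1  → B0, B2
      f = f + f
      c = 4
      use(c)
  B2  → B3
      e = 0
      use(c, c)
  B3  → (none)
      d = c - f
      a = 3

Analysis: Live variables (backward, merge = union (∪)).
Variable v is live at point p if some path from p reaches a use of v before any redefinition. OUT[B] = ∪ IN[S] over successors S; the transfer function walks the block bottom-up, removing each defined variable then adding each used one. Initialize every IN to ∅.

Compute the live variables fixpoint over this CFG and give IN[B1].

Per-block solution:
  B0: | IN={c} | OUT={c, f}
  B1: | IN={f} | OUT={c, f}
  B2: | IN={c, f} | OUT={c, f}
  B3: | IN={c, f} | OUT={}

Merge at B1: OUT[B1] = IN[B0] ⊔ IN[B2] = {c, f}
Applying B1's transfer function to that OUT value gives IN[B1] (row B1 above).

Answer: {f}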